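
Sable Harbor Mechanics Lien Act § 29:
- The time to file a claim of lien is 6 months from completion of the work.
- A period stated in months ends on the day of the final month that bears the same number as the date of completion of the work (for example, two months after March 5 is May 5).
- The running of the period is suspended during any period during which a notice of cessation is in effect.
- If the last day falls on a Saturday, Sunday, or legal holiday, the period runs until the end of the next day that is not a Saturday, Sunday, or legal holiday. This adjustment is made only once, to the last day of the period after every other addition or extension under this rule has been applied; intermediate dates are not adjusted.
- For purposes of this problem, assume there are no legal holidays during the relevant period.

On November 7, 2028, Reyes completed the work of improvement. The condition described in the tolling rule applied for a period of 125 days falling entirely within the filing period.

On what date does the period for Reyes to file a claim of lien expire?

September 10, 2029

6 months after November 7, 2028 is May 7, 2029.
Tolling adds 125 days: May 7, 2029 + 125 days = September 9, 2029.
September 9, 2029 is Sunday. The next qualifying day is September 10, 2029.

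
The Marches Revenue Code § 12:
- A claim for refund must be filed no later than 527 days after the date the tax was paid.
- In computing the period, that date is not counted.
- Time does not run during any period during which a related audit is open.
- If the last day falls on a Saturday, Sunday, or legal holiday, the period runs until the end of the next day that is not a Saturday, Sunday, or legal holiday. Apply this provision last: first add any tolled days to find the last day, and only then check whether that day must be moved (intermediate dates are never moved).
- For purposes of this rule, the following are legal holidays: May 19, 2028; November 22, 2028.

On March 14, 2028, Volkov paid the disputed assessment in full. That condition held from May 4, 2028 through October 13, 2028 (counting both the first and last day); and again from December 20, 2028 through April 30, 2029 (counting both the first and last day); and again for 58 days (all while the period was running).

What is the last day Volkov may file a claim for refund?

527 days after March 14, 2028 is August 23, 2029.
From May 4, 2028 through October 13, 2028 inclusive is 163 days; tolling adds 163 days: August 23, 2029 + 163 days = February 2, 2030.
From December 20, 2028 through April 30, 2029 inclusive is 132 days; tolling adds 132 days: February 2, 2030 + 132 days = June 14, 2030.
Tolling adds 58 days: June 14, 2030 + 58 days = August 11, 2030.
August 11, 2030 is Sunday. The next qualifying day is August 12, 2030.

August 12, 2030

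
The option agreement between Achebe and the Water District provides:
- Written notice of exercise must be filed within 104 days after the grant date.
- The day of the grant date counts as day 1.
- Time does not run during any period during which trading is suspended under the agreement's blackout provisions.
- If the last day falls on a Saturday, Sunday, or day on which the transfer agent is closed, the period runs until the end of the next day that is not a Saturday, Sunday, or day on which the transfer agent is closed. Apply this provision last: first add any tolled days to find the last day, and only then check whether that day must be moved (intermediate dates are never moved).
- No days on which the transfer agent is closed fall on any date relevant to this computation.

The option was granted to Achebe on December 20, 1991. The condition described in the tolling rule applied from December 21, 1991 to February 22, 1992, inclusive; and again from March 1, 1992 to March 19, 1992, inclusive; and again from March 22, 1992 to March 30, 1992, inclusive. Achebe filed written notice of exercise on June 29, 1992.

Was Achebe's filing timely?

Yes

Counting December 20, 1991 as day 1, day 104 is April 1, 1992.
From December 21, 1991 through February 22, 1992 inclusive is 64 days; tolling adds 64 days: April 1, 1992 + 64 days = June 4, 1992.
From March 1, 1992 through March 19, 1992 inclusive is 19 days; tolling adds 19 days: June 4, 1992 + 19 days = June 23, 1992.
From March 22, 1992 through March 30, 1992 inclusive is 9 days; tolling adds 9 days: June 23, 1992 + 9 days = July 2, 1992.
July 2, 1992 is a Thursday and not a day on which the transfer agent is closed, so no extension applies.
The deadline is July 2, 1992; the filing on June 29, 1992 is on or before that date.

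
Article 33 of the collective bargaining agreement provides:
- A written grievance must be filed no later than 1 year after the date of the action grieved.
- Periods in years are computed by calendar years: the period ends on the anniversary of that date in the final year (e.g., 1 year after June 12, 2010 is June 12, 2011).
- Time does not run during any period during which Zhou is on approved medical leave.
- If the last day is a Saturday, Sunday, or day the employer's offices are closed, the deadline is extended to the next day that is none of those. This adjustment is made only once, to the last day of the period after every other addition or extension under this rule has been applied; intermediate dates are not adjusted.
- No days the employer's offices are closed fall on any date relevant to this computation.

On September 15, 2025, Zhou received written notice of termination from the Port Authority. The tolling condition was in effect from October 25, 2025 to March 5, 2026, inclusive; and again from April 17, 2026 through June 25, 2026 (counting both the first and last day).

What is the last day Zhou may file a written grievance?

1 year after September 15, 2025 is September 15, 2026.
From October 25, 2025 through March 5, 2026 inclusive is 132 days; tolling adds 132 days: September 15, 2026 + 132 days = January 25, 2027.
From April 17, 2026 through June 25, 2026 inclusive is 70 days; tolling adds 70 days: January 25, 2027 + 70 days = April 5, 2027.
April 5, 2027 is a Monday and not a day the employer's offices are closed, so no extension applies.

April 5, 2027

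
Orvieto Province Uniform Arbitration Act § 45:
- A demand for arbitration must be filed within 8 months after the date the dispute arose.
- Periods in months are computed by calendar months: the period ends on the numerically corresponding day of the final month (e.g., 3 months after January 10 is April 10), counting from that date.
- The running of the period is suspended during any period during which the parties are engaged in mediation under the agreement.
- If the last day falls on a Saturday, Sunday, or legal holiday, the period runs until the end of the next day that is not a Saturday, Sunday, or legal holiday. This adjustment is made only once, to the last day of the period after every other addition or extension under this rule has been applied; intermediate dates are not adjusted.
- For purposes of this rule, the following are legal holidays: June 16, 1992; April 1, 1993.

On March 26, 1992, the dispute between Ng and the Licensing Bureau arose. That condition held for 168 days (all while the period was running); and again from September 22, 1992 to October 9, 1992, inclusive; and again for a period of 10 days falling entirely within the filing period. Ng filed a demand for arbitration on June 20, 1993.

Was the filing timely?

No

8 months after March 26, 1992 is November 26, 1992.
Tolling adds 168 days: November 26, 1992 + 168 days = May 13, 1993.
From September 22, 1992 through October 9, 1992 inclusive is 18 days; tolling adds 18 days: May 13, 1993 + 18 days = May 31, 1993.
Tolling adds 10 days: May 31, 1993 + 10 days = June 10, 1993.
June 10, 1993 is a Thursday and not a legal holiday, so no extension applies.
The deadline is June 10, 1993; the filing on June 20, 1993 is after that date.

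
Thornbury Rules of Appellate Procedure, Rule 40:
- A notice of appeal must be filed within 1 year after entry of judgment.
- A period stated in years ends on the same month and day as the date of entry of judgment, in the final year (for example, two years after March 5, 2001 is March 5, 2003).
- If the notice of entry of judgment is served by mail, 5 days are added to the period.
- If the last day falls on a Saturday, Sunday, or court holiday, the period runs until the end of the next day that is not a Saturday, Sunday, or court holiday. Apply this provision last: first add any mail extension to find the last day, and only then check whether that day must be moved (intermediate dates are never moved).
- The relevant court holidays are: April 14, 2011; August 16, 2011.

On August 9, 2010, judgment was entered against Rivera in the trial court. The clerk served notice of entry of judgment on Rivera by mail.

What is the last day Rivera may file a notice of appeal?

1 year after August 9, 2010 is August 9, 2011.
Service was by mail, adding 5 days: August 9, 2011 + 5 days = August 14, 2011.
August 14, 2011 is Sunday. The next qualifying day is August 15, 2011.

August 15, 2011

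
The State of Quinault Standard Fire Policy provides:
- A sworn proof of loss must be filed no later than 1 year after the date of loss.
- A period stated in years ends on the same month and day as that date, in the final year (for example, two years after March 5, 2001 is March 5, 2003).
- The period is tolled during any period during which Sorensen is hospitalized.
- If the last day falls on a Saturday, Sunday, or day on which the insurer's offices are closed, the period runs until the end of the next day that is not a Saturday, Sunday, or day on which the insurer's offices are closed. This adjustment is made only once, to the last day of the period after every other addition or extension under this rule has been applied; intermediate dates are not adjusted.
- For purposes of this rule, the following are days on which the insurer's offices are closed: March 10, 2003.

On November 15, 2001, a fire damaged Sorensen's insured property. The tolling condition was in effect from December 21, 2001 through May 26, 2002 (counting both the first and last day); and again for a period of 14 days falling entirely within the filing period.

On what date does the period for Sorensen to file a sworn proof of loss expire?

1 year after November 15, 2001 is November 15, 2002.
From December 21, 2001 through May 26, 2002 inclusive is 157 days; tolling adds 157 days: November 15, 2002 + 157 days = April 21, 2003.
Tolling adds 14 days: April 21, 2003 + 14 days = May 5, 2003.
May 5, 2003 is a Monday and not a day on which the insurer's offices are closed, so no extension applies.

May 5, 2003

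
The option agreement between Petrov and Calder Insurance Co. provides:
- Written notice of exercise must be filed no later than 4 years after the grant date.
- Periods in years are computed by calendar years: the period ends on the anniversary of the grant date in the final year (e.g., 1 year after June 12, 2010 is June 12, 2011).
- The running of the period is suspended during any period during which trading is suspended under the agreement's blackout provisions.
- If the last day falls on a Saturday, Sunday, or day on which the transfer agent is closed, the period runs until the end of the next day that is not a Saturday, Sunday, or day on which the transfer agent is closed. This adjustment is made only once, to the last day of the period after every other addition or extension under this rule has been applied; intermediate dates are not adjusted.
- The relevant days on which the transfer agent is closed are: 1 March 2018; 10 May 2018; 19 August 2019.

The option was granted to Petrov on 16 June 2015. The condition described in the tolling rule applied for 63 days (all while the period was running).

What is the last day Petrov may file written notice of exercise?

4 years after 16 June 2015 is June 16, 2019.
Tolling adds 63 days: June 16, 2019 + 63 days = August 18, 2019.
August 18, 2019 is Sunday; August 19, 2019 is a listed holiday. The next qualifying day is August 20, 2019.

August 20, 2019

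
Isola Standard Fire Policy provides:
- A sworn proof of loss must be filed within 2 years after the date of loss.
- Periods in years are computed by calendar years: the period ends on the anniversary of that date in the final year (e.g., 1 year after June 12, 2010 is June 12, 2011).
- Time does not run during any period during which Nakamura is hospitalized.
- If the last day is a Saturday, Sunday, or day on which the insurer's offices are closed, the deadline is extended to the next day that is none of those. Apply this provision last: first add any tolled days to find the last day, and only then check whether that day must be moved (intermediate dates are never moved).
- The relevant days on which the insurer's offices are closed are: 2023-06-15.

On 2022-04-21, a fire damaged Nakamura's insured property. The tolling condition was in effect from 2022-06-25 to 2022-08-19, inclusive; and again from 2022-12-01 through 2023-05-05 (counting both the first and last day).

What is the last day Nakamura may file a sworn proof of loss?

2 years after 2022-04-21 is April 21, 2024.
From June 25, 2022 through August 19, 2022 inclusive is 56 days; tolling adds 56 days: April 21, 2024 + 56 days = June 16, 2024.
From December 1, 2022 through May 5, 2023 inclusive is 156 days; tolling adds 156 days: June 16, 2024 + 156 days = November 19, 2024.
November 19, 2024 is a Tuesday and not a day on which the insurer's offices are closed, so no extension applies.

November 19, 2024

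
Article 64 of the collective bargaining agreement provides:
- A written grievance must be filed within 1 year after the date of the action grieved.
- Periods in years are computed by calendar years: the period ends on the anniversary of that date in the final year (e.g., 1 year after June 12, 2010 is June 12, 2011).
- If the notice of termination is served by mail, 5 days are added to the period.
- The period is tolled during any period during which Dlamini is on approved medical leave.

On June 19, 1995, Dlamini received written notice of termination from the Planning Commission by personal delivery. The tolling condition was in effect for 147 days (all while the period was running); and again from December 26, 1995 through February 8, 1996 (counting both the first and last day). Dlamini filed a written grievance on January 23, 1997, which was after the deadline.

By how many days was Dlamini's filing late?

1 year after June 19, 1995 is June 19, 1996.
Service was not by mail, so no mail extension applies.
Tolling adds 147 days: June 19, 1996 + 147 days = November 13, 1996.
From December 26, 1995 through February 8, 1996 inclusive is 45 days; tolling adds 45 days: November 13, 1996 + 45 days = December 28, 1996.
The deadline is December 28, 1996; from December 28, 1996 to January 23, 1997 is 26 days.

26 days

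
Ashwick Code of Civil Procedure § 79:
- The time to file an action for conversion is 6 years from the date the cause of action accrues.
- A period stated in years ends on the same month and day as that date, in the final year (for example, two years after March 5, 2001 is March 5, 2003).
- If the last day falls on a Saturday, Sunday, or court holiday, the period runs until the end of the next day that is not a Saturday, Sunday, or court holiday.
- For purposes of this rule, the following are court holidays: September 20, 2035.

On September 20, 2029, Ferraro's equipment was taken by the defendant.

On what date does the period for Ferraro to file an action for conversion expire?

September 21, 2035

6 years after September 20, 2029 is September 20, 2035.
September 20, 2035 is a listed holiday. The next qualifying day is September 21, 2035.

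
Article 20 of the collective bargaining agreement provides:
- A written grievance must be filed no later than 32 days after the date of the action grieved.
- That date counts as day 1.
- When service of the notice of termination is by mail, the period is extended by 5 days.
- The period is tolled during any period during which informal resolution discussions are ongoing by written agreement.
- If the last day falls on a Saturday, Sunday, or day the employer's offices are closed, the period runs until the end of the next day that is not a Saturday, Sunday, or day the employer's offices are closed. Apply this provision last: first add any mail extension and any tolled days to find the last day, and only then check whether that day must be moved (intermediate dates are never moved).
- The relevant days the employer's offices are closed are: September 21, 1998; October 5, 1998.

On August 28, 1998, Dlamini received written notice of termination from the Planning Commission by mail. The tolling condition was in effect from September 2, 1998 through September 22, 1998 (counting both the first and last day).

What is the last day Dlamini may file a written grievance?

October 26, 1998

Counting August 28, 1998 as day 1, day 32 is September 28, 1998.
Service was by mail, adding 5 days: September 28, 1998 + 5 days = October 3, 1998.
From September 2, 1998 through September 22, 1998 inclusive is 21 days; tolling adds 21 days: October 3, 1998 + 21 days = October 24, 1998.
October 24, 1998 is Saturday; October 25, 1998 is Sunday. The next qualifying day is October 26, 1998.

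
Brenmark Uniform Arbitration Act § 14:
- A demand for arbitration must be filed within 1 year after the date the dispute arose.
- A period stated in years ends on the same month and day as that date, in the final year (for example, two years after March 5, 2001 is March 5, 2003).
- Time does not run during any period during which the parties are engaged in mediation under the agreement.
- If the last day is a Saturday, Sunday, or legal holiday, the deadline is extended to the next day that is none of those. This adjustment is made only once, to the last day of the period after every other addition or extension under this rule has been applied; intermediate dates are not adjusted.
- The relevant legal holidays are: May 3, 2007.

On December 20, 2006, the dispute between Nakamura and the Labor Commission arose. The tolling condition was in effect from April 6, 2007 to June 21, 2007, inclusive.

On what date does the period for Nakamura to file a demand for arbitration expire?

1 year after December 20, 2006 is December 20, 2007.
From April 6, 2007 through June 21, 2007 inclusive is 77 days; tolling adds 77 days: December 20, 2007 + 77 days = March 6, 2008.
March 6, 2008 is a Thursday and not a legal holiday, so no extension applies.

March 6, 2008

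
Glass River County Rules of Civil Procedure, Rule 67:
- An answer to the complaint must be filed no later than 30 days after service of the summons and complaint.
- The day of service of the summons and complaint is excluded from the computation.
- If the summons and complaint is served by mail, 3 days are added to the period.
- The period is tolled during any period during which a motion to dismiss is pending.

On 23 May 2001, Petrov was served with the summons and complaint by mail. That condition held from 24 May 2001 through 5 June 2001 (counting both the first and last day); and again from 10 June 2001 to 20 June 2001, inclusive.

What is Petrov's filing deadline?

July 19, 2001

30 days after 23 May 2001 is June 22, 2001.
Service was by mail, adding 3 days: June 22, 2001 + 3 days = June 25, 2001.
From May 24, 2001 through June 5, 2001 inclusive is 13 days; tolling adds 13 days: June 25, 2001 + 13 days = July 8, 2001.
From June 10, 2001 through June 20, 2001 inclusive is 11 days; tolling adds 11 days: July 8, 2001 + 11 days = July 19, 2001.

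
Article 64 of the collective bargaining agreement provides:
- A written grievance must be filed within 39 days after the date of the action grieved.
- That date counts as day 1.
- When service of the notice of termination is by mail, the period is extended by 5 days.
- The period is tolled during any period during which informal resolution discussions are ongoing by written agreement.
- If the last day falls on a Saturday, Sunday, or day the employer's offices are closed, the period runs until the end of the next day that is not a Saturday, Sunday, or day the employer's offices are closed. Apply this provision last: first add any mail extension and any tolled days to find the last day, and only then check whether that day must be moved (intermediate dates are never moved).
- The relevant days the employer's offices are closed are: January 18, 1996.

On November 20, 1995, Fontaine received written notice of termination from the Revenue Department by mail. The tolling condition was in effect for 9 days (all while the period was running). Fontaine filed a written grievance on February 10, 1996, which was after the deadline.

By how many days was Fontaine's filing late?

Counting November 20, 1995 as day 1, day 39 is December 28, 1995.
Service was by mail, adding 5 days: December 28, 1995 + 5 days = January 2, 1996.
Tolling adds 9 days: January 2, 1996 + 9 days = January 11, 1996.
January 11, 1996 is a Thursday and not a day the employer's offices are closed, so no extension applies.
The deadline is January 11, 1996; from January 11, 1996 to February 10, 1996 is 30 days.

30 days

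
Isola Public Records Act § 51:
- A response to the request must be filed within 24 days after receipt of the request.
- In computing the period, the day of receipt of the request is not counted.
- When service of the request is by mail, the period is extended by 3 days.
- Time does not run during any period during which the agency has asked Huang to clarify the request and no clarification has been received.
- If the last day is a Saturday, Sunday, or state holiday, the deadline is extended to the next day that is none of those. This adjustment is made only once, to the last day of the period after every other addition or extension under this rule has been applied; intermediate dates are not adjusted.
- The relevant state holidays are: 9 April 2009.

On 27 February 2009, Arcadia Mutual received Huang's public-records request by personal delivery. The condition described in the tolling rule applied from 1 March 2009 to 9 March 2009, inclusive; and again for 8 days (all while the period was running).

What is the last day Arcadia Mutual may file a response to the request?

24 days after 27 February 2009 is March 23, 2009.
Service was not by mail, so no mail extension applies.
From March 1, 2009 through March 9, 2009 inclusive is 9 days; tolling adds 9 days: March 23, 2009 + 9 days = April 1, 2009.
Tolling adds 8 days: April 1, 2009 + 8 days = April 9, 2009.
April 9, 2009 is a listed holiday. The next qualifying day is April 10, 2009.

April 10, 2009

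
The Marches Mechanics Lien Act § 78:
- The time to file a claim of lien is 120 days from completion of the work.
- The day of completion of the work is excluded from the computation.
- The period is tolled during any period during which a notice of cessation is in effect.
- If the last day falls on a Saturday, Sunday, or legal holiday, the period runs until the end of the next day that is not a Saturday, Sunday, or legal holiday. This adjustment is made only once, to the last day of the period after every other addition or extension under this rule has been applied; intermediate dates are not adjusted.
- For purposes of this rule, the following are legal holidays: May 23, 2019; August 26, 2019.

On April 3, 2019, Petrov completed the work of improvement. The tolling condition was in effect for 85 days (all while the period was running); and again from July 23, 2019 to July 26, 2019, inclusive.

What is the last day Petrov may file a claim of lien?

October 29, 2019

120 days after April 3, 2019 is August 1, 2019.
Tolling adds 85 days: August 1, 2019 + 85 days = October 25, 2019.
From July 23, 2019 through July 26, 2019 inclusive is 4 days; tolling adds 4 days: October 25, 2019 + 4 days = October 29, 2019.
October 29, 2019 is a Tuesday and not a legal holiday, so no extension applies.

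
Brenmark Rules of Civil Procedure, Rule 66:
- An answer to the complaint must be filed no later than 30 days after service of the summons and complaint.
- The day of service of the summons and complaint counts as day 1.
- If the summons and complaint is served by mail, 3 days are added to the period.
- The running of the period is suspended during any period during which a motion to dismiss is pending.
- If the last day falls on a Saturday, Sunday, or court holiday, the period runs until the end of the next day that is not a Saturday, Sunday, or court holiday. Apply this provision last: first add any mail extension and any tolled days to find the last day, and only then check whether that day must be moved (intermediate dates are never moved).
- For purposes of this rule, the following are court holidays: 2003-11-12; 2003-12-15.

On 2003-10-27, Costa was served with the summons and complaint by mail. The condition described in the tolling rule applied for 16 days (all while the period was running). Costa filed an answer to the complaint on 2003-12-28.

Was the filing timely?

Counting 2003-10-27 as day 1, day 30 is November 25, 2003.
Service was by mail, adding 3 days: November 25, 2003 + 3 days = November 28, 2003.
Tolling adds 16 days: November 28, 2003 + 16 days = December 14, 2003.
December 14, 2003 is Sunday; December 15, 2003 is a listed holiday. The next qualifying day is December 16, 2003.
The deadline is December 16, 2003; the filing on December 28, 2003 is after that date.

No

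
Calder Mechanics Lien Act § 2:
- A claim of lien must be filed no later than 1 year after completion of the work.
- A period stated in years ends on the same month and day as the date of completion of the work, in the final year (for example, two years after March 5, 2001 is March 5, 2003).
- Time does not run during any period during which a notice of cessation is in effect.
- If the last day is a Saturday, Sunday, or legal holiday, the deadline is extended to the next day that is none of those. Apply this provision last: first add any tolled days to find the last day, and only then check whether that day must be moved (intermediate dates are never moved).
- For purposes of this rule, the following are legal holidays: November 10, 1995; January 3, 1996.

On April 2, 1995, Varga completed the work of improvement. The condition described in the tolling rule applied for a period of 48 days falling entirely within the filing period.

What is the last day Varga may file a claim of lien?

1 year after April 2, 1995 is April 2, 1996.
Tolling adds 48 days: April 2, 1996 + 48 days = May 20, 1996.
May 20, 1996 is a Monday and not a legal holiday, so no extension applies.

May 20, 1996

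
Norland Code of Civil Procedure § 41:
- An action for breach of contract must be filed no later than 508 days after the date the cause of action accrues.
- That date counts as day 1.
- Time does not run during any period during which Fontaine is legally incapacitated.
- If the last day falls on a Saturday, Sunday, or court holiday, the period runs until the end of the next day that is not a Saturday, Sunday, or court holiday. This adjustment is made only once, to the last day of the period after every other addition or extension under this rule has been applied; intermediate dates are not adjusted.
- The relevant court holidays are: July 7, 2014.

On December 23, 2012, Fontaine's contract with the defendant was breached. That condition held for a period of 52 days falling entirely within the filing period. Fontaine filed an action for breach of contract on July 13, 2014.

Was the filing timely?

Counting December 23, 2012 as day 1, day 508 is May 14, 2014.
Tolling adds 52 days: May 14, 2014 + 52 days = July 5, 2014.
July 5, 2014 is Saturday; July 6, 2014 is Sunday; July 7, 2014 is a listed holiday. The next qualifying day is July 8, 2014.
The deadline is July 8, 2014; the filing on July 13, 2014 is after that date.

No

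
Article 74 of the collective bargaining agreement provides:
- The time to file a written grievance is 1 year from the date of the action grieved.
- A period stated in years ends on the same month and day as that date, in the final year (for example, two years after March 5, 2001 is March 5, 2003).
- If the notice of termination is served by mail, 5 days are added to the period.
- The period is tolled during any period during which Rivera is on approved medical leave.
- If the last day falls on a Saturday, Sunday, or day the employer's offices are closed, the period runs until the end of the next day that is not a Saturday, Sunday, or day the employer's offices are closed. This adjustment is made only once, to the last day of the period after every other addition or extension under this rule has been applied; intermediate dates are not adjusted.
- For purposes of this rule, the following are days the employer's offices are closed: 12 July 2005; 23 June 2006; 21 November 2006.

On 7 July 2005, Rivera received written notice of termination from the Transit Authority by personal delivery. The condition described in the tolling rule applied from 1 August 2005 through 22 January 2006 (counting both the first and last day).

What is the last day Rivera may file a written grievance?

December 29, 2006

1 year after 7 July 2005 is July 7, 2006.
Service was not by mail, so no mail extension applies.
From August 1, 2005 through January 22, 2006 inclusive is 175 days; tolling adds 175 days: July 7, 2006 + 175 days = December 29, 2006.
December 29, 2006 is a Friday and not a day the employer's offices are closed, so no extension applies.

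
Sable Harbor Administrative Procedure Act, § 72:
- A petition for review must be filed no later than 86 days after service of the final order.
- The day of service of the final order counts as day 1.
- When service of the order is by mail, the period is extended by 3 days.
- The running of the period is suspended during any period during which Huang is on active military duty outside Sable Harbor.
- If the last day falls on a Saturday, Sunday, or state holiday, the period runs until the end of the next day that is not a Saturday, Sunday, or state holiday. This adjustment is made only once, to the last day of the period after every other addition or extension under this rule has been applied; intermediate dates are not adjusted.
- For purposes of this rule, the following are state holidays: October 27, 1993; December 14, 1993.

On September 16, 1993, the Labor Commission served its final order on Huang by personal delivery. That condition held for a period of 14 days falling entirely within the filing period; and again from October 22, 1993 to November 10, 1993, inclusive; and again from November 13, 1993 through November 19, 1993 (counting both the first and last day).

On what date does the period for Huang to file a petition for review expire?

January 20, 1994

Counting September 16, 1993 as day 1, day 86 is December 10, 1993.
Service was not by mail, so no mail extension applies.
Tolling adds 14 days: December 10, 1993 + 14 days = December 24, 1993.
From October 22, 1993 through November 10, 1993 inclusive is 20 days; tolling adds 20 days: December 24, 1993 + 20 days = January 13, 1994.
From November 13, 1993 through November 19, 1993 inclusive is 7 days; tolling adds 7 days: January 13, 1994 + 7 days = January 20, 1994.
January 20, 1994 is a Thursday and not a state holiday, so no extension applies.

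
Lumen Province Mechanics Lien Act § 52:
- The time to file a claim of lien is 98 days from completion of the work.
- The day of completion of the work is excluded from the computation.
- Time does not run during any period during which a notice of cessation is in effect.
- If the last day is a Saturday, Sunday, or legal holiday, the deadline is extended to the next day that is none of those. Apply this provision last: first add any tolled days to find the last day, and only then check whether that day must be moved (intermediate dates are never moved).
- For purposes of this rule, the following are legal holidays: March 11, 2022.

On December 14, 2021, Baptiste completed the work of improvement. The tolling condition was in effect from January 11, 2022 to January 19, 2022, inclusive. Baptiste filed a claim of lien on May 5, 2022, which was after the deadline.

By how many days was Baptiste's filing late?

35 days

98 days after December 14, 2021 is March 22, 2022.
From January 11, 2022 through January 19, 2022 inclusive is 9 days; tolling adds 9 days: March 22, 2022 + 9 days = March 31, 2022.
March 31, 2022 is a Thursday and not a legal holiday, so no extension applies.
The deadline is March 31, 2022; from March 31, 2022 to May 5, 2022 is 35 days.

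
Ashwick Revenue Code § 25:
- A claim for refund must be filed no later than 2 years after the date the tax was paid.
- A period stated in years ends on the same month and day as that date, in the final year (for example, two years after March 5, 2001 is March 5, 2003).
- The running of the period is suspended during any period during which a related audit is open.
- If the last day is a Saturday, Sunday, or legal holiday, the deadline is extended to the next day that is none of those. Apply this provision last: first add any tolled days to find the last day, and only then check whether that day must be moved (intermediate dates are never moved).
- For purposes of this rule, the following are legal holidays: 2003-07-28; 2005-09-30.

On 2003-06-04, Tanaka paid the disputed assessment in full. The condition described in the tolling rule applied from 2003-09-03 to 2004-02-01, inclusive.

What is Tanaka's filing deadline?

November 3, 2005

2 years after 2003-06-04 is June 4, 2005.
From September 3, 2003 through February 1, 2004 inclusive is 152 days; tolling adds 152 days: June 4, 2005 + 152 days = November 3, 2005.
November 3, 2005 is a Thursday and not a legal holiday, so no extension applies.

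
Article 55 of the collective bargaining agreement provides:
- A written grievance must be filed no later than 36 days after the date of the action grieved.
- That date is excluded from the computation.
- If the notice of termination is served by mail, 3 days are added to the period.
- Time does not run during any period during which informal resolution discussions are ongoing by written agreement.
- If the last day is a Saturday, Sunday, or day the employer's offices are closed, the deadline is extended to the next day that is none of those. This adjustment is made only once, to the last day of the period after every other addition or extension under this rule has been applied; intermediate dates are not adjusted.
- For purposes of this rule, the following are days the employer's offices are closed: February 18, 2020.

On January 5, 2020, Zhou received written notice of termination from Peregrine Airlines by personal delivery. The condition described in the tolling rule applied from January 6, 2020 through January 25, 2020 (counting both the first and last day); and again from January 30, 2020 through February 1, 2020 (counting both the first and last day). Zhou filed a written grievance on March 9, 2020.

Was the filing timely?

No

36 days after January 5, 2020 is February 10, 2020.
Service was not by mail, so no mail extension applies.
From January 6, 2020 through January 25, 2020 inclusive is 20 days; tolling adds 20 days: February 10, 2020 + 20 days = March 1, 2020.
From January 30, 2020 through February 1, 2020 inclusive is 3 days; tolling adds 3 days: March 1, 2020 + 3 days = March 4, 2020.
March 4, 2020 is a Wednesday and not a day the employer's offices are closed, so no extension applies.
The deadline is March 4, 2020; the filing on March 9, 2020 is after that date.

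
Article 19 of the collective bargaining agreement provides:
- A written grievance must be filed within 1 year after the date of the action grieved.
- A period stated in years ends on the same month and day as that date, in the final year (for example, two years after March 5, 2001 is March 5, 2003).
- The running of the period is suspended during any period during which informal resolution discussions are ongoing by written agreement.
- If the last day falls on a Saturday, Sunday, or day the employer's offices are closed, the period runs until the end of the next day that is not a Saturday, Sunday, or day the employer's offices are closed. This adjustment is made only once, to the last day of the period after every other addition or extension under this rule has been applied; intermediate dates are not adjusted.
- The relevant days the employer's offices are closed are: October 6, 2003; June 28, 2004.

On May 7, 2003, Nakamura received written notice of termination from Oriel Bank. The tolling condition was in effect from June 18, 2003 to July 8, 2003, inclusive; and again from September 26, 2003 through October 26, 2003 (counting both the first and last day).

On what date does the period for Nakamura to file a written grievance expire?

June 29, 2004

1 year after May 7, 2003 is May 7, 2004.
From June 18, 2003 through July 8, 2003 inclusive is 21 days; tolling adds 21 days: May 7, 2004 + 21 days = May 28, 2004.
From September 26, 2003 through October 26, 2003 inclusive is 31 days; tolling adds 31 days: May 28, 2004 + 31 days = June 28, 2004.
June 28, 2004 is a listed holiday. The next qualifying day is June 29, 2004.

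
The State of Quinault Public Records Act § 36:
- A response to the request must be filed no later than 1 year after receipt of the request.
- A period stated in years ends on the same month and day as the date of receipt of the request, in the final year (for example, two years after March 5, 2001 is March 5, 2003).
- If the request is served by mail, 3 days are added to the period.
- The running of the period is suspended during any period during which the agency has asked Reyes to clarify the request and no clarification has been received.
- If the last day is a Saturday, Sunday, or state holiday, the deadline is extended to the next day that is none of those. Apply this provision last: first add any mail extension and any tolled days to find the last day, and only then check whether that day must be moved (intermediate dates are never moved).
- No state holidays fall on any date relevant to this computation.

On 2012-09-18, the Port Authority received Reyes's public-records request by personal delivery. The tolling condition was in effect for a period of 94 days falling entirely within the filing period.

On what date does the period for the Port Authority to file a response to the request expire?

December 23, 2013

1 year after 2012-09-18 is September 18, 2013.
Service was not by mail, so no mail extension applies.
Tolling adds 94 days: September 18, 2013 + 94 days = December 21, 2013.
December 21, 2013 is Saturday; December 22, 2013 is Sunday. The next qualifying day is December 23, 2013.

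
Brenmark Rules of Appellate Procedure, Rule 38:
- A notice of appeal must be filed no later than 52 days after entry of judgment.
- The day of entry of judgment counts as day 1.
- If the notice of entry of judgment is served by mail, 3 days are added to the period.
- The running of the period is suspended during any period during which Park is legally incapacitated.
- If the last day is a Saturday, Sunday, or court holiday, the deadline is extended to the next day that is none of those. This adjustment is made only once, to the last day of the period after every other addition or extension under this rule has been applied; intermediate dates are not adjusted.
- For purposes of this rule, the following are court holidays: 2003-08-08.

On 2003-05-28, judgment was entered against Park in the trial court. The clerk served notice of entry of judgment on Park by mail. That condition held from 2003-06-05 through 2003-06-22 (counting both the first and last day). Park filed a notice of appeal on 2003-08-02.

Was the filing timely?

Yes

Counting 2003-05-28 as day 1, day 52 is July 18, 2003.
Service was by mail, adding 3 days: July 18, 2003 + 3 days = July 21, 2003.
From June 5, 2003 through June 22, 2003 inclusive is 18 days; tolling adds 18 days: July 21, 2003 + 18 days = August 8, 2003.
August 8, 2003 is a listed holiday; August 9, 2003 is Saturday; August 10, 2003 is Sunday. The next qualifying day is August 11, 2003.
The deadline is August 11, 2003; the filing on August 2, 2003 is on or before that date.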